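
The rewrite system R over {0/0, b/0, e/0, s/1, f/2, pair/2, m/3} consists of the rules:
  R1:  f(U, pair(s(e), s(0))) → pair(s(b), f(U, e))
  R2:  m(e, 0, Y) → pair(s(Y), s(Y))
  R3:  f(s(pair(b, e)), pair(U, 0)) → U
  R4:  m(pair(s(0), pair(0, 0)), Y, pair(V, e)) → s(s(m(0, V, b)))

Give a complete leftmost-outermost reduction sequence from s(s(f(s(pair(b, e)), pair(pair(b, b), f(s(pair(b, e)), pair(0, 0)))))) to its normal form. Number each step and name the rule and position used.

1. s(s(f(s(pair(b, e)), pair(pair(b, b), f(s(pair(b, e)), pair(0, 0))))))  →  s(s(f(s(pair(b, e)), pair(pair(b, b), 0))))   [R3 at 1.1.2.2]
2. s(s(f(s(pair(b, e)), pair(pair(b, b), 0))))  →  s(s(pair(b, b)))   [R3 at 1.1]

s(s(pair(b, b)))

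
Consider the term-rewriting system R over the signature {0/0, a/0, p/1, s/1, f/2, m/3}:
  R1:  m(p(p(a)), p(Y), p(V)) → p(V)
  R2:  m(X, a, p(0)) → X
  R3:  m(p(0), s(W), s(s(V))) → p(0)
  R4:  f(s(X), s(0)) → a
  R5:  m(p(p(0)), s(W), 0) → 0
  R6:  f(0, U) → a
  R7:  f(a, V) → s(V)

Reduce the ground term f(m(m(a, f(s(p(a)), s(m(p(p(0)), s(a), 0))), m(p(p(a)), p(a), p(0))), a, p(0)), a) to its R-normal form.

s(a)

1. f(m(m(a, f(s(p(a)), s(m(p(p(0)), s(a), 0))), m(p(p(a)), p(a), p(0))), a, p(0)), a)  →  f(m(a, f(s(p(a)), s(m(p(p(0)), s(a), 0))), m(p(p(a)), p(a), p(0))), a)   [R2 at 1]
2. f(m(a, f(s(p(a)), s(m(p(p(0)), s(a), 0))), m(p(p(a)), p(a), p(0))), a)  →  f(m(a, f(s(p(a)), s(0)), m(p(p(a)), p(a), p(0))), a)   [R5 at 1.2.2.1]
3. f(m(a, f(s(p(a)), s(0)), m(p(p(a)), p(a), p(0))), a)  →  f(m(a, a, m(p(p(a)), p(a), p(0))), a)   [R4 at 1.2]
4. f(m(a, a, m(p(p(a)), p(a), p(0))), a)  →  f(m(a, a, p(0)), a)   [R1 at 1.3]
5. f(m(a, a, p(0)), a)  →  f(a, a)   [R2 at 1]
6. f(a, a)  →  s(a)   [R7 at ε]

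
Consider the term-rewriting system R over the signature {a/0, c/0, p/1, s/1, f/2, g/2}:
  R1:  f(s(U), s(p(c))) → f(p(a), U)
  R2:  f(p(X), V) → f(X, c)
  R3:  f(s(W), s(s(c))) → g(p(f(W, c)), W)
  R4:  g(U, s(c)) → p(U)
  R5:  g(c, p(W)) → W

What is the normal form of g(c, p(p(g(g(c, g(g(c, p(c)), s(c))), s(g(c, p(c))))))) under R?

p(p(c))

1. g(c, p(p(g(g(c, g(g(c, p(c)), s(c))), s(g(c, p(c)))))))  →  p(g(g(c, g(g(c, p(c)), s(c))), s(g(c, p(c)))))   [R5 at ε]
2. p(g(g(c, g(g(c, p(c)), s(c))), s(g(c, p(c)))))  →  p(g(g(c, p(g(c, p(c)))), s(g(c, p(c)))))   [R4 at 1.1.2]
3. p(g(g(c, p(g(c, p(c)))), s(g(c, p(c)))))  →  p(g(g(c, p(c)), s(g(c, p(c)))))   [R5 at 1.1]
4. p(g(g(c, p(c)), s(g(c, p(c)))))  →  p(g(c, s(g(c, p(c)))))   [R5 at 1.1]
5. p(g(c, s(g(c, p(c)))))  →  p(g(c, s(c)))   [R5 at 1.2.1]
6. p(g(c, s(c)))  →  p(p(c))   [R4 at 1]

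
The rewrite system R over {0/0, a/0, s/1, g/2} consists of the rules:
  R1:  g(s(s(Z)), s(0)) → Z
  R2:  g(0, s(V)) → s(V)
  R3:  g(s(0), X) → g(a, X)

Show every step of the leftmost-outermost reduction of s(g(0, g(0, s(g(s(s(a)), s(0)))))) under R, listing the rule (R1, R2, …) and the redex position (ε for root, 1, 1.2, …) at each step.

s(s(a))

1. s(g(0, g(0, s(g(s(s(a)), s(0))))))  →  s(g(0, s(g(s(s(a)), s(0)))))   [R2 at 1.2]
2. s(g(0, s(g(s(s(a)), s(0)))))  →  s(s(g(s(s(a)), s(0))))   [R2 at 1]
3. s(s(g(s(s(a)), s(0))))  →  s(s(a))   [R1 at 1.1]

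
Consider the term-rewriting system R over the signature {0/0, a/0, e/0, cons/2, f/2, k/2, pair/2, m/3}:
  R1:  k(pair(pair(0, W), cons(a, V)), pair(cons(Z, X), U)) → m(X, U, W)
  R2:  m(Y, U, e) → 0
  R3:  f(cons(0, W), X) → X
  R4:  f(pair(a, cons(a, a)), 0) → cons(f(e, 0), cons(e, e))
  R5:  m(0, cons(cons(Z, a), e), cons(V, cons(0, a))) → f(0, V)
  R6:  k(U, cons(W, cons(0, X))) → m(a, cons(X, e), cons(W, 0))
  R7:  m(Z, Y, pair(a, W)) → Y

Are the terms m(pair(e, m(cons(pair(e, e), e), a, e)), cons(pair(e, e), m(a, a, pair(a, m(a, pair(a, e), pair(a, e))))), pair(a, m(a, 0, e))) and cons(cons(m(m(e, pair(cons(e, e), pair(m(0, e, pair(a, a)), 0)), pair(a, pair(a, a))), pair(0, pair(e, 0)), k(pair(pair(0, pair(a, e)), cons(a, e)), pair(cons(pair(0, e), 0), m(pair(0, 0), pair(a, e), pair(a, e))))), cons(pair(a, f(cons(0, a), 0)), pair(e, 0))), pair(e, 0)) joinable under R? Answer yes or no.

Reduce t₁ = m(pair(e, m(cons(pair(e, e), e), a, e)), cons(pair(e, e), m(a, a, pair(a, m(a, pair(a, e), pair(a, e))))), pair(a, m(a, 0, e))):
1. m(pair(e, m(cons(pair(e, e), e), a, e)), cons(pair(e, e), m(a, a, pair(a, m(a, pair(a, e), pair(a, e))))), pair(a, m(a, 0, e)))  →  cons(pair(e, e), m(a, a, pair(a, m(a, pair(a, e), pair(a, e)))))   [R7 at ε]
2. cons(pair(e, e), m(a, a, pair(a, m(a, pair(a, e), pair(a, e)))))  →  cons(pair(e, e), a)   [R7 at 2]

Reduce t₂ = cons(cons(m(m(e, pair(cons(e, e), pair(m(0, e, pair(a, a)), 0)), pair(a, pair(a, a))), pair(0, pair(e, 0)), k(pair(pair(0, pair(a, e)), cons(a, e)), pair(cons(pair(0, e), 0), m(pair(0, 0), pair(a, e), pair(a, e))))), cons(pair(a, f(cons(0, a), 0)), pair(e, 0))), pair(e, 0)):
1. cons(cons(m(m(e, pair(cons(e, e), pair(m(0, e, pair(a, a)), 0)), pair(a, pair(a, a))), pair(0, pair(e, 0)), k(pair(pair(0, pair(a, e)), cons(a, e)), pair(cons(pair(0, e), 0), m(pair(0, 0), pair(a, e), pair(a, e))))), cons(pair(a, f(cons(0, a), 0)), pair(e, 0))), pair(e, 0))  →  cons(cons(m(pair(cons(e, e), pair(m(0, e, pair(a, a)), 0)), pair(0, pair(e, 0)), k(pair(pair(0, pair(a, e)), cons(a, e)), pair(cons(pair(0, e), 0), m(pair(0, 0), pair(a, e), pair(a, e))))), cons(pair(a, f(cons(0, a), 0)), pair(e, 0))), pair(e, 0))   [R7 at 1.1.1]
2. cons(cons(m(pair(cons(e, e), pair(m(0, e, pair(a, a)), 0)), pair(0, pair(e, 0)), k(pair(pair(0, pair(a, e)), cons(a, e)), pair(cons(pair(0, e), 0), m(pair(0, 0), pair(a, e), pair(a, e))))), cons(pair(a, f(cons(0, a), 0)), pair(e, 0))), pair(e, 0))  →  cons(cons(m(pair(cons(e, e), pair(e, 0)), pair(0, pair(e, 0)), k(pair(pair(0, pair(a, e)), cons(a, e)), pair(cons(pair(0, e), 0), m(pair(0, 0), pair(a, e), pair(a, e))))), cons(pair(a, f(cons(0, a), 0)), pair(e, 0))), pair(e, 0))   [R7 at 1.1.1.2.1]
3. cons(cons(m(pair(cons(e, e), pair(e, 0)), pair(0, pair(e, 0)), k(pair(pair(0, pair(a, e)), cons(a, e)), pair(cons(pair(0, e), 0), m(pair(0, 0), pair(a, e), pair(a, e))))), cons(pair(a, f(cons(0, a), 0)), pair(e, 0))), pair(e, 0))  →  cons(cons(m(pair(cons(e, e), pair(e, 0)), pair(0, pair(e, 0)), m(0, m(pair(0, 0), pair(a, e), pair(a, e)), pair(a, e))), cons(pair(a, f(cons(0, a), 0)), pair(e, 0))), pair(e, 0))   [R1 at 1.1.3]
4. cons(cons(m(pair(cons(e, e), pair(e, 0)), pair(0, pair(e, 0)), m(0, m(pair(0, 0), pair(a, e), pair(a, e)), pair(a, e))), cons(pair(a, f(cons(0, a), 0)), pair(e, 0))), pair(e, 0))  →  cons(cons(m(pair(cons(e, e), pair(e, 0)), pair(0, pair(e, 0)), m(pair(0, 0), pair(a, e), pair(a, e))), cons(pair(a, f(cons(0, a), 0)), pair(e, 0))), pair(e, 0))   [R7 at 1.1.3]
5. cons(cons(m(pair(cons(e, e), pair(e, 0)), pair(0, pair(e, 0)), m(pair(0, 0), pair(a, e), pair(a, e))), cons(pair(a, f(cons(0, a), 0)), pair(e, 0))), pair(e, 0))  →  cons(cons(m(pair(cons(e, e), pair(e, 0)), pair(0, pair(e, 0)), pair(a, e)), cons(pair(a, f(cons(0, a), 0)), pair(e, 0))), pair(e, 0))   [R7 at 1.1.3]
6. cons(cons(m(pair(cons(e, e), pair(e, 0)), pair(0, pair(e, 0)), pair(a, e)), cons(pair(a, f(cons(0, a), 0)), pair(e, 0))), pair(e, 0))  →  cons(cons(pair(0, pair(e, 0)), cons(pair(a, f(cons(0, a), 0)), pair(e, 0))), pair(e, 0))   [R7 at 1.1]
7. cons(cons(pair(0, pair(e, 0)), cons(pair(a, f(cons(0, a), 0)), pair(e, 0))), pair(e, 0))  →  cons(cons(pair(0, pair(e, 0)), cons(pair(a, 0), pair(e, 0))), pair(e, 0))   [R3 at 1.2.1.2]

no — NF(t₁) = cons(pair(e, e), a), NF(t₂) = cons(cons(pair(0, pair(e, 0)), cons(pair(a, 0), pair(e, 0))), pair(e, 0))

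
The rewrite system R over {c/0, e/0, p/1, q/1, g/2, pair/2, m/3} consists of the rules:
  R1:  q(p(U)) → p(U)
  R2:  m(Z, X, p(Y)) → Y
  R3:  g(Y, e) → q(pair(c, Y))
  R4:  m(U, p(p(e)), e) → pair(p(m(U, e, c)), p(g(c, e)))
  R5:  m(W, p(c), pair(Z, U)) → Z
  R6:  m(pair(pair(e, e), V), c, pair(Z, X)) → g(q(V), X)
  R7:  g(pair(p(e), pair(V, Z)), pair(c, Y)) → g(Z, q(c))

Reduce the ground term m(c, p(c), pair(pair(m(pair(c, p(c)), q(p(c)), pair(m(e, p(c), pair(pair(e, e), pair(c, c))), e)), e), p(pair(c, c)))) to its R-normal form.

pair(pair(e, e), e)

1. m(c, p(c), pair(pair(m(pair(c, p(c)), q(p(c)), pair(m(e, p(c), pair(pair(e, e), pair(c, c))), e)), e), p(pair(c, c))))  →  pair(m(pair(c, p(c)), q(p(c)), pair(m(e, p(c), pair(pair(e, e), pair(c, c))), e)), e)   [R5 at ε]
2. pair(m(pair(c, p(c)), q(p(c)), pair(m(e, p(c), pair(pair(e, e), pair(c, c))), e)), e)  →  pair(m(pair(c, p(c)), p(c), pair(m(e, p(c), pair(pair(e, e), pair(c, c))), e)), e)   [R1 at 1.2]
3. pair(m(pair(c, p(c)), p(c), pair(m(e, p(c), pair(pair(e, e), pair(c, c))), e)), e)  →  pair(m(e, p(c), pair(pair(e, e), pair(c, c))), e)   [R5 at 1]
4. pair(m(e, p(c), pair(pair(e, e), pair(c, c))), e)  →  pair(pair(e, e), e)   [R5 at 1]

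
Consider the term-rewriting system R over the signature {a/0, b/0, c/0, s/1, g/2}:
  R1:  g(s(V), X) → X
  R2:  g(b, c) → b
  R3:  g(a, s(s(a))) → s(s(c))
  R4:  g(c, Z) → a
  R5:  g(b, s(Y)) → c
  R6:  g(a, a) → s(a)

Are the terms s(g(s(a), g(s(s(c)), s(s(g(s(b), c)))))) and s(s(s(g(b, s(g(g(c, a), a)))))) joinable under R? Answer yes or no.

yes — NF(t₁) = s(s(s(c))), NF(t₂) = s(s(s(c)))

Reduce t₁ = s(g(s(a), g(s(s(c)), s(s(g(s(b), c)))))):
1. s(g(s(a), g(s(s(c)), s(s(g(s(b), c))))))  →  s(g(s(s(c)), s(s(g(s(b), c)))))   [R1 at 1]
2. s(g(s(s(c)), s(s(g(s(b), c)))))  →  s(s(s(g(s(b), c))))   [R1 at 1]
3. s(s(s(g(s(b), c))))  →  s(s(s(c)))   [R1 at 1.1.1]

Reduce t₂ = s(s(s(g(b, s(g(g(c, a), a)))))):
1. s(s(s(g(b, s(g(g(c, a), a))))))  →  s(s(s(c)))   [R5 at 1.1.1]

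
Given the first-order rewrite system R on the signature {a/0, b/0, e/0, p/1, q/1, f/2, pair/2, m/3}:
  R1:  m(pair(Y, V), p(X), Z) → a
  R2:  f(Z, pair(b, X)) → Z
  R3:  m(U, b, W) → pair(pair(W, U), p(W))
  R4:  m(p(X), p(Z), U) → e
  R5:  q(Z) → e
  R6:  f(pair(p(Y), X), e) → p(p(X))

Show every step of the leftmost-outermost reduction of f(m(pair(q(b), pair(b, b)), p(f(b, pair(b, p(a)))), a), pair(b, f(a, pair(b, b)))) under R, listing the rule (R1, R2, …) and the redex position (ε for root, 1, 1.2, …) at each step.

1. f(m(pair(q(b), pair(b, b)), p(f(b, pair(b, p(a)))), a), pair(b, f(a, pair(b, b))))  →  m(pair(q(b), pair(b, b)), p(f(b, pair(b, p(a)))), a)   [R2 at ε]
2. m(pair(q(b), pair(b, b)), p(f(b, pair(b, p(a)))), a)  →  a   [R1 at ε]

a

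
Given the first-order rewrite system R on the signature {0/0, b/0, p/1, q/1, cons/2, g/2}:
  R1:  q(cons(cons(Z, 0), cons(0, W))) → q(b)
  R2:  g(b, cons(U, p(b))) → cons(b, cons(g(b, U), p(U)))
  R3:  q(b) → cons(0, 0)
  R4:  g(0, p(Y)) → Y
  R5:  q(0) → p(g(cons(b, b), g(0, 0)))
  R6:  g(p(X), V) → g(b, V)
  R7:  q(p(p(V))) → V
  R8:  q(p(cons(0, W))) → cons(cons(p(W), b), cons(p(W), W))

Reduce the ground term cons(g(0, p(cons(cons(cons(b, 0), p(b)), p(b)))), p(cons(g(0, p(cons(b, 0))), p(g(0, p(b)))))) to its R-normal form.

1. cons(g(0, p(cons(cons(cons(b, 0), p(b)), p(b)))), p(cons(g(0, p(cons(b, 0))), p(g(0, p(b))))))  →  cons(cons(cons(cons(b, 0), p(b)), p(b)), p(cons(g(0, p(cons(b, 0))), p(g(0, p(b))))))   [R4 at 1]
2. cons(cons(cons(cons(b, 0), p(b)), p(b)), p(cons(g(0, p(cons(b, 0))), p(g(0, p(b))))))  →  cons(cons(cons(cons(b, 0), p(b)), p(b)), p(cons(cons(b, 0), p(g(0, p(b))))))   [R4 at 2.1.1]
3. cons(cons(cons(cons(b, 0), p(b)), p(b)), p(cons(cons(b, 0), p(g(0, p(b))))))  →  cons(cons(cons(cons(b, 0), p(b)), p(b)), p(cons(cons(b, 0), p(b))))   [R4 at 2.1.2.1]

cons(cons(cons(cons(b, 0), p(b)), p(b)), p(cons(cons(b, 0), p(b))))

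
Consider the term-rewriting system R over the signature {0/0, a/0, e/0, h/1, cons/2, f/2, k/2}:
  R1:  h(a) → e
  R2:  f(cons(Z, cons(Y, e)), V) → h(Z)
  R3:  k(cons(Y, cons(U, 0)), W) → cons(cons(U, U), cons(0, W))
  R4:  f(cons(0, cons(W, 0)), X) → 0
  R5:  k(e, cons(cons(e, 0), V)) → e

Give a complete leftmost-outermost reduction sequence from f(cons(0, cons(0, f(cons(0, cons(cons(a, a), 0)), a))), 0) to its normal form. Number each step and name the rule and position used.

0

1. f(cons(0, cons(0, f(cons(0, cons(cons(a, a), 0)), a))), 0)  →  f(cons(0, cons(0, 0)), 0)   [R4 at 1.2.2]
2. f(cons(0, cons(0, 0)), 0)  →  0   [R4 at ε]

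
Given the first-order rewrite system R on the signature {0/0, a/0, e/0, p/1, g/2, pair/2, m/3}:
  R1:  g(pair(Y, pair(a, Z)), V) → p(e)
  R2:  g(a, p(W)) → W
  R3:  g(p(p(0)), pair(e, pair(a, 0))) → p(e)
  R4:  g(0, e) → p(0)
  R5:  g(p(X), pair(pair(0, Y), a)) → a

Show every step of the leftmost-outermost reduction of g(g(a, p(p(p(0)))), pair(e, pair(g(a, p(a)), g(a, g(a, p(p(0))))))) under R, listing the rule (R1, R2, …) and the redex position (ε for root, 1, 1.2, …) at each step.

p(e)

1. g(g(a, p(p(p(0)))), pair(e, pair(g(a, p(a)), g(a, g(a, p(p(0)))))))  →  g(p(p(0)), pair(e, pair(g(a, p(a)), g(a, g(a, p(p(0)))))))   [R2 at 1]
2. g(p(p(0)), pair(e, pair(g(a, p(a)), g(a, g(a, p(p(0)))))))  →  g(p(p(0)), pair(e, pair(a, g(a, g(a, p(p(0)))))))   [R2 at 2.2.1]
3. g(p(p(0)), pair(e, pair(a, g(a, g(a, p(p(0)))))))  →  g(p(p(0)), pair(e, pair(a, g(a, p(0)))))   [R2 at 2.2.2.2]
4. g(p(p(0)), pair(e, pair(a, g(a, p(0)))))  →  g(p(p(0)), pair(e, pair(a, 0)))   [R2 at 2.2.2]
5. g(p(p(0)), pair(e, pair(a, 0)))  →  p(e)   [R3 at ε]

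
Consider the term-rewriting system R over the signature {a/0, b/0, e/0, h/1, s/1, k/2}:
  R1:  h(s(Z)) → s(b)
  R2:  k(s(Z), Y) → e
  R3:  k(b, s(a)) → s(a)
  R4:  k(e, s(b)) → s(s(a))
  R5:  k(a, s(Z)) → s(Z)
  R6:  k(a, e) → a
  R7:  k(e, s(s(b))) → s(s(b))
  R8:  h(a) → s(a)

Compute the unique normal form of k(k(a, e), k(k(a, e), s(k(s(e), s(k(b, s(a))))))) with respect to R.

s(e)

1. k(k(a, e), k(k(a, e), s(k(s(e), s(k(b, s(a)))))))  →  k(a, k(k(a, e), s(k(s(e), s(k(b, s(a)))))))   [R6 at 1]
2. k(a, k(k(a, e), s(k(s(e), s(k(b, s(a)))))))  →  k(a, k(a, s(k(s(e), s(k(b, s(a)))))))   [R6 at 2.1]
3. k(a, k(a, s(k(s(e), s(k(b, s(a)))))))  →  k(a, s(k(s(e), s(k(b, s(a))))))   [R5 at 2]
4. k(a, s(k(s(e), s(k(b, s(a))))))  →  s(k(s(e), s(k(b, s(a)))))   [R5 at ε]
5. s(k(s(e), s(k(b, s(a)))))  →  s(e)   [R2 at 1]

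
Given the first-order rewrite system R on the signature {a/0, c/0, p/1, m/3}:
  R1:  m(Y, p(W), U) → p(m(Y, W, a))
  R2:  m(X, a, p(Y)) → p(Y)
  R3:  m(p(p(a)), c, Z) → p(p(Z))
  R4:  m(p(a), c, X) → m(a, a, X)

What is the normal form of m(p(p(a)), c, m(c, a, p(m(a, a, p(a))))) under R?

p(p(p(p(a))))

1. m(p(p(a)), c, m(c, a, p(m(a, a, p(a)))))  →  p(p(m(c, a, p(m(a, a, p(a))))))   [R3 at ε]
2. p(p(m(c, a, p(m(a, a, p(a))))))  →  p(p(p(m(a, a, p(a)))))   [R2 at 1.1]
3. p(p(p(m(a, a, p(a)))))  →  p(p(p(p(a))))   [R2 at 1.1.1]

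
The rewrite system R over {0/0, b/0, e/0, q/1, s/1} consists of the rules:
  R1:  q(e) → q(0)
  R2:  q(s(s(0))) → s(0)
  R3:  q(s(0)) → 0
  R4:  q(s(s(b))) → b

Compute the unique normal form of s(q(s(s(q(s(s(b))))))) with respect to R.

s(b)

1. s(q(s(s(q(s(s(b)))))))  →  s(q(s(s(b))))   [R4 at 1.1.1.1]
2. s(q(s(s(b))))  →  s(b)   [R4 at 1]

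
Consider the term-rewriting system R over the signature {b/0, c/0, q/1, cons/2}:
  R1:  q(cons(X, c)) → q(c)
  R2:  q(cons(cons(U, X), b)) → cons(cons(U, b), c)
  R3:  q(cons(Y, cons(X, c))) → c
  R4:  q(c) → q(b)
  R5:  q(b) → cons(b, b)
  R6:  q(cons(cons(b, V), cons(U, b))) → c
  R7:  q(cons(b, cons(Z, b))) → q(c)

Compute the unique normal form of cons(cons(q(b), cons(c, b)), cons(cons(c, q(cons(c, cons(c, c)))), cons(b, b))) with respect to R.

1. cons(cons(q(b), cons(c, b)), cons(cons(c, q(cons(c, cons(c, c)))), cons(b, b)))  →  cons(cons(cons(b, b), cons(c, b)), cons(cons(c, q(cons(c, cons(c, c)))), cons(b, b)))   [R5 at 1.1]
2. cons(cons(cons(b, b), cons(c, b)), cons(cons(c, q(cons(c, cons(c, c)))), cons(b, b)))  →  cons(cons(cons(b, b), cons(c, b)), cons(cons(c, c), cons(b, b)))   [R3 at 2.1.2]

cons(cons(cons(b, b), cons(c, b)), cons(cons(c, c), cons(b, b)))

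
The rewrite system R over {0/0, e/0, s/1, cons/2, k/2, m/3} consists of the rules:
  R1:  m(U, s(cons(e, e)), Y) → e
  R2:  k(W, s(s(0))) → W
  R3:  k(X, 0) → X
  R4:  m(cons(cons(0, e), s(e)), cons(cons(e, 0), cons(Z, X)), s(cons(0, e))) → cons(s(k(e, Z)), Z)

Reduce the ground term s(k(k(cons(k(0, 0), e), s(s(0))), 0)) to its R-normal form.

s(cons(0, e))

1. s(k(k(cons(k(0, 0), e), s(s(0))), 0))  →  s(k(cons(k(0, 0), e), s(s(0))))   [R3 at 1]
2. s(k(cons(k(0, 0), e), s(s(0))))  →  s(cons(k(0, 0), e))   [R2 at 1]
3. s(cons(k(0, 0), e))  →  s(cons(0, e))   [R3 at 1.1]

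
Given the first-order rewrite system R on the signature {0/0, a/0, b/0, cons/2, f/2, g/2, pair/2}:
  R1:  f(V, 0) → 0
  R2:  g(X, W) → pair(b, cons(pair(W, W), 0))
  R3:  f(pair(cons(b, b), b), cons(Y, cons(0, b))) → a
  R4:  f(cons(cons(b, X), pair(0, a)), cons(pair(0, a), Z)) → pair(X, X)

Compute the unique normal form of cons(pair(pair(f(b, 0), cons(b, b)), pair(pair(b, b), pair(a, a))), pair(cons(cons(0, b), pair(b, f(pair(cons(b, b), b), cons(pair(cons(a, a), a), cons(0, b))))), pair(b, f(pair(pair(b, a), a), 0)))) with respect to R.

1. cons(pair(pair(f(b, 0), cons(b, b)), pair(pair(b, b), pair(a, a))), pair(cons(cons(0, b), pair(b, f(pair(cons(b, b), b), cons(pair(cons(a, a), a), cons(0, b))))), pair(b, f(pair(pair(b, a), a), 0))))  →  cons(pair(pair(0, cons(b, b)), pair(pair(b, b), pair(a, a))), pair(cons(cons(0, b), pair(b, f(pair(cons(b, b), b), cons(pair(cons(a, a), a), cons(0, b))))), pair(b, f(pair(pair(b, a), a), 0))))   [R1 at 1.1.1]
2. cons(pair(pair(0, cons(b, b)), pair(pair(b, b), pair(a, a))), pair(cons(cons(0, b), pair(b, f(pair(cons(b, b), b), cons(pair(cons(a, a), a), cons(0, b))))), pair(b, f(pair(pair(b, a), a), 0))))  →  cons(pair(pair(0, cons(b, b)), pair(pair(b, b), pair(a, a))), pair(cons(cons(0, b), pair(b, a)), pair(b, f(pair(pair(b, a), a), 0))))   [R3 at 2.1.2.2]
3. cons(pair(pair(0, cons(b, b)), pair(pair(b, b), pair(a, a))), pair(cons(cons(0, b), pair(b, a)), pair(b, f(pair(pair(b, a), a), 0))))  →  cons(pair(pair(0, cons(b, b)), pair(pair(b, b), pair(a, a))), pair(cons(cons(0, b), pair(b, a)), pair(b, 0)))   [R1 at 2.2.2]

cons(pair(pair(0, cons(b, b)), pair(pair(b, b), pair(a, a))), pair(cons(cons(0, b), pair(b, a)), pair(b, 0)))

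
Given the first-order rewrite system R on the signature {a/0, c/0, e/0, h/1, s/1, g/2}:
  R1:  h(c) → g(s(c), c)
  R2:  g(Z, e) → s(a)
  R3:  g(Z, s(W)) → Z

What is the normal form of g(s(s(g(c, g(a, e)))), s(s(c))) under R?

s(s(c))

1. g(s(s(g(c, g(a, e)))), s(s(c)))  →  s(s(g(c, g(a, e))))   [R3 at ε]
2. s(s(g(c, g(a, e))))  →  s(s(g(c, s(a))))   [R2 at 1.1.2]
3. s(s(g(c, s(a))))  →  s(s(c))   [R3 at 1.1]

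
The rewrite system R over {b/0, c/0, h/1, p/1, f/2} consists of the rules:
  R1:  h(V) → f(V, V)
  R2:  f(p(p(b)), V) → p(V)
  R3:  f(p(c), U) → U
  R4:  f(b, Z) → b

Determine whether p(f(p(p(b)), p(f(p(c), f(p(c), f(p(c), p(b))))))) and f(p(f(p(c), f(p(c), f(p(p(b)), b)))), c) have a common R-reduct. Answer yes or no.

Reduce t₁ = p(f(p(p(b)), p(f(p(c), f(p(c), f(p(c), p(b))))))):
1. p(f(p(p(b)), p(f(p(c), f(p(c), f(p(c), p(b)))))))  →  p(p(p(f(p(c), f(p(c), f(p(c), p(b)))))))   [R2 at 1]
2. p(p(p(f(p(c), f(p(c), f(p(c), p(b)))))))  →  p(p(p(f(p(c), f(p(c), p(b))))))   [R3 at 1.1.1]
3. p(p(p(f(p(c), f(p(c), p(b))))))  →  p(p(p(f(p(c), p(b)))))   [R3 at 1.1.1]
4. p(p(p(f(p(c), p(b)))))  →  p(p(p(p(b))))   [R3 at 1.1.1]

Reduce t₂ = f(p(f(p(c), f(p(c), f(p(p(b)), b)))), c):
1. f(p(f(p(c), f(p(c), f(p(p(b)), b)))), c)  →  f(p(f(p(c), f(p(p(b)), b))), c)   [R3 at 1.1]
2. f(p(f(p(c), f(p(p(b)), b))), c)  →  f(p(f(p(p(b)), b)), c)   [R3 at 1.1]
3. f(p(f(p(p(b)), b)), c)  →  f(p(p(b)), c)   [R2 at 1.1]
4. f(p(p(b)), c)  →  p(c)   [R2 at ε]

no — NF(t₁) = p(p(p(p(b)))), NF(t₂) = p(c)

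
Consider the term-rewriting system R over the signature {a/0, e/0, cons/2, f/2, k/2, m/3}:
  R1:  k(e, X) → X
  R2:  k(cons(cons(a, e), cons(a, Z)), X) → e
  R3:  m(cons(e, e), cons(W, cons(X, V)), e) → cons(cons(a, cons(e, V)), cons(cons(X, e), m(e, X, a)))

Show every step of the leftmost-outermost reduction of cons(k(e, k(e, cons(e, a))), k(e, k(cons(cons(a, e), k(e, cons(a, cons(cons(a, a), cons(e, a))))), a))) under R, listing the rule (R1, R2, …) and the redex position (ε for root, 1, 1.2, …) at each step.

1. cons(k(e, k(e, cons(e, a))), k(e, k(cons(cons(a, e), k(e, cons(a, cons(cons(a, a), cons(e, a))))), a)))  →  cons(k(e, cons(e, a)), k(e, k(cons(cons(a, e), k(e, cons(a, cons(cons(a, a), cons(e, a))))), a)))   [R1 at 1]
2. cons(k(e, cons(e, a)), k(e, k(cons(cons(a, e), k(e, cons(a, cons(cons(a, a), cons(e, a))))), a)))  →  cons(cons(e, a), k(e, k(cons(cons(a, e), k(e, cons(a, cons(cons(a, a), cons(e, a))))), a)))   [R1 at 1]
3. cons(cons(e, a), k(e, k(cons(cons(a, e), k(e, cons(a, cons(cons(a, a), cons(e, a))))), a)))  →  cons(cons(e, a), k(cons(cons(a, e), k(e, cons(a, cons(cons(a, a), cons(e, a))))), a))   [R1 at 2]
4. cons(cons(e, a), k(cons(cons(a, e), k(e, cons(a, cons(cons(a, a), cons(e, a))))), a))  →  cons(cons(e, a), k(cons(cons(a, e), cons(a, cons(cons(a, a), cons(e, a)))), a))   [R1 at 2.1.2]
5. cons(cons(e, a), k(cons(cons(a, e), cons(a, cons(cons(a, a), cons(e, a)))), a))  →  cons(cons(e, a), e)   [R2 at 2]

cons(cons(e, a), e)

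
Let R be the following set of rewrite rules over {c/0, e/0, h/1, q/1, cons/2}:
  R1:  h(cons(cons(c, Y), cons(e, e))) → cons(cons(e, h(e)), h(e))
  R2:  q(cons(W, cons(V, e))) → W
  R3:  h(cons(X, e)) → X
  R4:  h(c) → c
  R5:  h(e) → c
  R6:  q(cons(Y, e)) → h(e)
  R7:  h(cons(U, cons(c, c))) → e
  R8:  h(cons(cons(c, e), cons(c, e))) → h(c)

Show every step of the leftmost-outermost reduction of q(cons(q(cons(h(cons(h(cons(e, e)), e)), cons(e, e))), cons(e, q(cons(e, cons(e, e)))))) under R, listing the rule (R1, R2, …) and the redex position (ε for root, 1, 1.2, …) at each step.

e

1. q(cons(q(cons(h(cons(h(cons(e, e)), e)), cons(e, e))), cons(e, q(cons(e, cons(e, e))))))  →  q(cons(h(cons(h(cons(e, e)), e)), cons(e, q(cons(e, cons(e, e))))))   [R2 at 1.1]
2. q(cons(h(cons(h(cons(e, e)), e)), cons(e, q(cons(e, cons(e, e))))))  →  q(cons(h(cons(e, e)), cons(e, q(cons(e, cons(e, e))))))   [R3 at 1.1]
3. q(cons(h(cons(e, e)), cons(e, q(cons(e, cons(e, e))))))  →  q(cons(e, cons(e, q(cons(e, cons(e, e))))))   [R3 at 1.1]
4. q(cons(e, cons(e, q(cons(e, cons(e, e))))))  →  q(cons(e, cons(e, e)))   [R2 at 1.2.2]
5. q(cons(e, cons(e, e)))  →  e   [R2 at ε]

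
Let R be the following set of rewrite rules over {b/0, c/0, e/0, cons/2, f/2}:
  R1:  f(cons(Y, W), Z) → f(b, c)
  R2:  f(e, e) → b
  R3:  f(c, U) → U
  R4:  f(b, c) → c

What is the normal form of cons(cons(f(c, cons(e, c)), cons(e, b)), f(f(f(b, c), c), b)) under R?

cons(cons(cons(e, c), cons(e, b)), b)

1. cons(cons(f(c, cons(e, c)), cons(e, b)), f(f(f(b, c), c), b))  →  cons(cons(cons(e, c), cons(e, b)), f(f(f(b, c), c), b))   [R3 at 1.1]
2. cons(cons(cons(e, c), cons(e, b)), f(f(f(b, c), c), b))  →  cons(cons(cons(e, c), cons(e, b)), f(f(c, c), b))   [R4 at 2.1.1]
3. cons(cons(cons(e, c), cons(e, b)), f(f(c, c), b))  →  cons(cons(cons(e, c), cons(e, b)), f(c, b))   [R3 at 2.1]
4. cons(cons(cons(e, c), cons(e, b)), f(c, b))  →  cons(cons(cons(e, c), cons(e, b)), b)   [R3 at 2]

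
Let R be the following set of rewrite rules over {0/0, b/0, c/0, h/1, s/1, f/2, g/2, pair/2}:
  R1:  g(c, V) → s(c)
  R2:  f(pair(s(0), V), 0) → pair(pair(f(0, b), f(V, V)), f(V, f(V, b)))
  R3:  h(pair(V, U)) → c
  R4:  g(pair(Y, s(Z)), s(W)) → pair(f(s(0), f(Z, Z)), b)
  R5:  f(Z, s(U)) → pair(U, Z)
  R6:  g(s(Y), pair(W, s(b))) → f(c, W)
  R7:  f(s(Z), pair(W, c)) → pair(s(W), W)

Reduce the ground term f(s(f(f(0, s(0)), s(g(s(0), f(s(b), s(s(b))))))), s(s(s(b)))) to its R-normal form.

pair(s(s(b)), s(pair(pair(b, c), pair(0, 0))))

1. f(s(f(f(0, s(0)), s(g(s(0), f(s(b), s(s(b))))))), s(s(s(b))))  →  pair(s(s(b)), s(f(f(0, s(0)), s(g(s(0), f(s(b), s(s(b))))))))   [R5 at ε]
2. pair(s(s(b)), s(f(f(0, s(0)), s(g(s(0), f(s(b), s(s(b))))))))  →  pair(s(s(b)), s(pair(g(s(0), f(s(b), s(s(b)))), f(0, s(0)))))   [R5 at 2.1]
3. pair(s(s(b)), s(pair(g(s(0), f(s(b), s(s(b)))), f(0, s(0)))))  →  pair(s(s(b)), s(pair(g(s(0), pair(s(b), s(b))), f(0, s(0)))))   [R5 at 2.1.1.2]
4. pair(s(s(b)), s(pair(g(s(0), pair(s(b), s(b))), f(0, s(0)))))  →  pair(s(s(b)), s(pair(f(c, s(b)), f(0, s(0)))))   [R6 at 2.1.1]
5. pair(s(s(b)), s(pair(f(c, s(b)), f(0, s(0)))))  →  pair(s(s(b)), s(pair(pair(b, c), f(0, s(0)))))   [R5 at 2.1.1]
6. pair(s(s(b)), s(pair(pair(b, c), f(0, s(0)))))  →  pair(s(s(b)), s(pair(pair(b, c), pair(0, 0))))   [R5 at 2.1.2]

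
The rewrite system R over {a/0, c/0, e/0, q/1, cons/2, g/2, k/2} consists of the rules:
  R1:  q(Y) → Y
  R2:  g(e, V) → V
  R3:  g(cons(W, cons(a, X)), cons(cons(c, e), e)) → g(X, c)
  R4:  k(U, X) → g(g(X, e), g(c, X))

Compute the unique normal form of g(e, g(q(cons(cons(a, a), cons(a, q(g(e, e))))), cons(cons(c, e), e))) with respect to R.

1. g(e, g(q(cons(cons(a, a), cons(a, q(g(e, e))))), cons(cons(c, e), e)))  →  g(q(cons(cons(a, a), cons(a, q(g(e, e))))), cons(cons(c, e), e))   [R2 at ε]
2. g(q(cons(cons(a, a), cons(a, q(g(e, e))))), cons(cons(c, e), e))  →  g(cons(cons(a, a), cons(a, q(g(e, e)))), cons(cons(c, e), e))   [R1 at 1]
3. g(cons(cons(a, a), cons(a, q(g(e, e)))), cons(cons(c, e), e))  →  g(q(g(e, e)), c)   [R3 at ε]
4. g(q(g(e, e)), c)  →  g(g(e, e), c)   [R1 at 1]
5. g(g(e, e), c)  →  g(e, c)   [R2 at 1]
6. g(e, c)  →  c   [R2 at ε]

c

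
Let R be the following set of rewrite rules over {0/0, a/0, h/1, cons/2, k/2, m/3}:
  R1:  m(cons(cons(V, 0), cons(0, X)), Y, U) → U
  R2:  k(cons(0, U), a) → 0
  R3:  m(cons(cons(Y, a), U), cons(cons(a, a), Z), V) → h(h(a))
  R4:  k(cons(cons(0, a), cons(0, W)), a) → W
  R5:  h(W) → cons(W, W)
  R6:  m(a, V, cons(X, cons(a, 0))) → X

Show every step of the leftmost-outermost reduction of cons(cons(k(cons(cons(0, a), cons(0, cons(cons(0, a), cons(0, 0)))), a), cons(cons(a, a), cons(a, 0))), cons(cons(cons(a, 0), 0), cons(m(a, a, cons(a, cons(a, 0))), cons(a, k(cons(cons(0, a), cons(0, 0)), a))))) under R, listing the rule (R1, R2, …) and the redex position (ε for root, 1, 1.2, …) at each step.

1. cons(cons(k(cons(cons(0, a), cons(0, cons(cons(0, a), cons(0, 0)))), a), cons(cons(a, a), cons(a, 0))), cons(cons(cons(a, 0), 0), cons(m(a, a, cons(a, cons(a, 0))), cons(a, k(cons(cons(0, a), cons(0, 0)), a)))))  →  cons(cons(cons(cons(0, a), cons(0, 0)), cons(cons(a, a), cons(a, 0))), cons(cons(cons(a, 0), 0), cons(m(a, a, cons(a, cons(a, 0))), cons(a, k(cons(cons(0, a), cons(0, 0)), a)))))   [R4 at 1.1]
2. cons(cons(cons(cons(0, a), cons(0, 0)), cons(cons(a, a), cons(a, 0))), cons(cons(cons(a, 0), 0), cons(m(a, a, cons(a, cons(a, 0))), cons(a, k(cons(cons(0, a), cons(0, 0)), a)))))  →  cons(cons(cons(cons(0, a), cons(0, 0)), cons(cons(a, a), cons(a, 0))), cons(cons(cons(a, 0), 0), cons(a, cons(a, k(cons(cons(0, a), cons(0, 0)), a)))))   [R6 at 2.2.1]
3. cons(cons(cons(cons(0, a), cons(0, 0)), cons(cons(a, a), cons(a, 0))), cons(cons(cons(a, 0), 0), cons(a, cons(a, k(cons(cons(0, a), cons(0, 0)), a)))))  →  cons(cons(cons(cons(0, a), cons(0, 0)), cons(cons(a, a), cons(a, 0))), cons(cons(cons(a, 0), 0), cons(a, cons(a, 0))))   [R4 at 2.2.2.2]

cons(cons(cons(cons(0, a), cons(0, 0)), cons(cons(a, a), cons(a, 0))), cons(cons(cons(a, 0), 0), cons(a, cons(a, 0))))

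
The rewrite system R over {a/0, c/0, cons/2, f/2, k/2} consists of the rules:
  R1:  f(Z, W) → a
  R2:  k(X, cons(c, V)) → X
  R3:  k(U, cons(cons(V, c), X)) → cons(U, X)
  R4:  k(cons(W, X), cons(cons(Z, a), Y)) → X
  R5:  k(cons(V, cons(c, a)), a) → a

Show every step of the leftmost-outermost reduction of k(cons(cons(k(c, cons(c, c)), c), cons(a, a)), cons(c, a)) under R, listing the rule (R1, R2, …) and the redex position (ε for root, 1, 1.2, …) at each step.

cons(cons(c, c), cons(a, a))

1. k(cons(cons(k(c, cons(c, c)), c), cons(a, a)), cons(c, a))  →  cons(cons(k(c, cons(c, c)), c), cons(a, a))   [R2 at ε]
2. cons(cons(k(c, cons(c, c)), c), cons(a, a))  →  cons(cons(c, c), cons(a, a))   [R2 at 1.1]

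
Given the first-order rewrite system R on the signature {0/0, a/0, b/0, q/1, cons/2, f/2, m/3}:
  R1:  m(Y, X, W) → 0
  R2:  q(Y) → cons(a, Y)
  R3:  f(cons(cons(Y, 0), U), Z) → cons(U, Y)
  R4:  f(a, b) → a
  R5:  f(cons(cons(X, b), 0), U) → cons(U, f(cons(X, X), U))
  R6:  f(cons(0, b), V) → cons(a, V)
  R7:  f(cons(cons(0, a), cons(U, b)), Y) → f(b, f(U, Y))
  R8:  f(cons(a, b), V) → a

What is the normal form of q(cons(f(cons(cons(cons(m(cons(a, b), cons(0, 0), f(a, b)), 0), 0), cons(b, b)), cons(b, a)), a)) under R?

cons(a, cons(cons(cons(b, b), cons(0, 0)), a))

1. q(cons(f(cons(cons(cons(m(cons(a, b), cons(0, 0), f(a, b)), 0), 0), cons(b, b)), cons(b, a)), a))  →  cons(a, cons(f(cons(cons(cons(m(cons(a, b), cons(0, 0), f(a, b)), 0), 0), cons(b, b)), cons(b, a)), a))   [R2 at ε]
2. cons(a, cons(f(cons(cons(cons(m(cons(a, b), cons(0, 0), f(a, b)), 0), 0), cons(b, b)), cons(b, a)), a))  →  cons(a, cons(cons(cons(b, b), cons(m(cons(a, b), cons(0, 0), f(a, b)), 0)), a))   [R3 at 2.1]
3. cons(a, cons(cons(cons(b, b), cons(m(cons(a, b), cons(0, 0), f(a, b)), 0)), a))  →  cons(a, cons(cons(cons(b, b), cons(0, 0)), a))   [R1 at 2.1.2.1]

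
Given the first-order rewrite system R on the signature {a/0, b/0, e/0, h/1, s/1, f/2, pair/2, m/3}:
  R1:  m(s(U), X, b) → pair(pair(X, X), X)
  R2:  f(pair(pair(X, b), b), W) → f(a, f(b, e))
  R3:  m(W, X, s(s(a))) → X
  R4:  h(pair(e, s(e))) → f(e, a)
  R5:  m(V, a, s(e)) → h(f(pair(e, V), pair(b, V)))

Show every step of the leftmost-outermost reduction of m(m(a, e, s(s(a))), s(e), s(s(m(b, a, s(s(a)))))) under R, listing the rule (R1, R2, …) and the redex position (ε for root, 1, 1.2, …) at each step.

s(e)

1. m(m(a, e, s(s(a))), s(e), s(s(m(b, a, s(s(a))))))  →  m(e, s(e), s(s(m(b, a, s(s(a))))))   [R3 at 1]
2. m(e, s(e), s(s(m(b, a, s(s(a))))))  →  m(e, s(e), s(s(a)))   [R3 at 3.1.1]
3. m(e, s(e), s(s(a)))  →  s(e)   [R3 at ε]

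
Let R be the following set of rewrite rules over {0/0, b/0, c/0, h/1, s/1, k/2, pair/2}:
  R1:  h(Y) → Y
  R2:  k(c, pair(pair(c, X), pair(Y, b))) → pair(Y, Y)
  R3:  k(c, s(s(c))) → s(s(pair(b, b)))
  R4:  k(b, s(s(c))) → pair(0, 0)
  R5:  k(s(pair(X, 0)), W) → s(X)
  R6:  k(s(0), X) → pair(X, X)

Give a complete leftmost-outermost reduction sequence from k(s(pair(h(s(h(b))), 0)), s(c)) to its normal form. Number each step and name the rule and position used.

s(s(b))

1. k(s(pair(h(s(h(b))), 0)), s(c))  →  s(h(s(h(b))))   [R5 at ε]
2. s(h(s(h(b))))  →  s(s(h(b)))   [R1 at 1]
3. s(s(h(b)))  →  s(s(b))   [R1 at 1.1]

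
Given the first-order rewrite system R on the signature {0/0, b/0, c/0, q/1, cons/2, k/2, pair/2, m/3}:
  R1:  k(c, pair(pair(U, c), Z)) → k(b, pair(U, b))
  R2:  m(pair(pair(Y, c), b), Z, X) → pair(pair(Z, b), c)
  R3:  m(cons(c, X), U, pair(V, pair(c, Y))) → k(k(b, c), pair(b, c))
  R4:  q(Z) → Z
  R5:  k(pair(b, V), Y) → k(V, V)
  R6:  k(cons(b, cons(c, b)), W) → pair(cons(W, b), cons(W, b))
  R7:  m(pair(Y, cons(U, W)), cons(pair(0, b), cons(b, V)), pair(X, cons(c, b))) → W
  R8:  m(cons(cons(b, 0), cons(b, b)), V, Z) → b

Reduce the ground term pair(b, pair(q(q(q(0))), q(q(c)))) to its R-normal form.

1. pair(b, pair(q(q(q(0))), q(q(c))))  →  pair(b, pair(q(q(0)), q(q(c))))   [R4 at 2.1]
2. pair(b, pair(q(q(0)), q(q(c))))  →  pair(b, pair(q(0), q(q(c))))   [R4 at 2.1]
3. pair(b, pair(q(0), q(q(c))))  →  pair(b, pair(0, q(q(c))))   [R4 at 2.1]
4. pair(b, pair(0, q(q(c))))  →  pair(b, pair(0, q(c)))   [R4 at 2.2]
5. pair(b, pair(0, q(c)))  →  pair(b, pair(0, c))   [R4 at 2.2]

pair(b, pair(0, c))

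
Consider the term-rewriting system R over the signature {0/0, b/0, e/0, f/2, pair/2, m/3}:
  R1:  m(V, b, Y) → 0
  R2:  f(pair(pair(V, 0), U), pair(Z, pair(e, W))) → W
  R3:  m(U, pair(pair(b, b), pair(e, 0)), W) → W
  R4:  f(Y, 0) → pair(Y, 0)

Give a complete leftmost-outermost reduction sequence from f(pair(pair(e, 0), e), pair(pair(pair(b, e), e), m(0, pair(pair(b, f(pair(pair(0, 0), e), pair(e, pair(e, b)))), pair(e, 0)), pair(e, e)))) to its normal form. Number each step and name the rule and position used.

e

1. f(pair(pair(e, 0), e), pair(pair(pair(b, e), e), m(0, pair(pair(b, f(pair(pair(0, 0), e), pair(e, pair(e, b)))), pair(e, 0)), pair(e, e))))  →  f(pair(pair(e, 0), e), pair(pair(pair(b, e), e), m(0, pair(pair(b, b), pair(e, 0)), pair(e, e))))   [R2 at 2.2.2.1.2]
2. f(pair(pair(e, 0), e), pair(pair(pair(b, e), e), m(0, pair(pair(b, b), pair(e, 0)), pair(e, e))))  →  f(pair(pair(e, 0), e), pair(pair(pair(b, e), e), pair(e, e)))   [R3 at 2.2]
3. f(pair(pair(e, 0), e), pair(pair(pair(b, e), e), pair(e, e)))  →  e   [R2 at ε]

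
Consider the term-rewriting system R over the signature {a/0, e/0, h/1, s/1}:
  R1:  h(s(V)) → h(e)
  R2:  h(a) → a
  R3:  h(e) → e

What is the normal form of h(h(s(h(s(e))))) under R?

e

1. h(h(s(h(s(e)))))  →  h(h(e))   [R1 at 1]
2. h(h(e))  →  h(e)   [R3 at 1]
3. h(e)  →  e   [R3 at ε]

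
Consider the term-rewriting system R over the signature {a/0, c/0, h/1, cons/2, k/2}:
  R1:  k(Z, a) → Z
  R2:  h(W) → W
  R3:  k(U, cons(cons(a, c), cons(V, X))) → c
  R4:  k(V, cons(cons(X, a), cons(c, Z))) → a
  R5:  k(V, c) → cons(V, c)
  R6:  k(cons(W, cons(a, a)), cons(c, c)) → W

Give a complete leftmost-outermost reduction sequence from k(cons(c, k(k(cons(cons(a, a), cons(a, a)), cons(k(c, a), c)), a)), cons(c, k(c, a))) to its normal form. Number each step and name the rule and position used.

1. k(cons(c, k(k(cons(cons(a, a), cons(a, a)), cons(k(c, a), c)), a)), cons(c, k(c, a)))  →  k(cons(c, k(cons(cons(a, a), cons(a, a)), cons(k(c, a), c))), cons(c, k(c, a)))   [R1 at 1.2]
2. k(cons(c, k(cons(cons(a, a), cons(a, a)), cons(k(c, a), c))), cons(c, k(c, a)))  →  k(cons(c, k(cons(cons(a, a), cons(a, a)), cons(c, c))), cons(c, k(c, a)))   [R1 at 1.2.2.1]
3. k(cons(c, k(cons(cons(a, a), cons(a, a)), cons(c, c))), cons(c, k(c, a)))  →  k(cons(c, cons(a, a)), cons(c, k(c, a)))   [R6 at 1.2]
4. k(cons(c, cons(a, a)), cons(c, k(c, a)))  →  k(cons(c, cons(a, a)), cons(c, c))   [R1 at 2.2]
5. k(cons(c, cons(a, a)), cons(c, c))  →  c   [R6 at ε]

c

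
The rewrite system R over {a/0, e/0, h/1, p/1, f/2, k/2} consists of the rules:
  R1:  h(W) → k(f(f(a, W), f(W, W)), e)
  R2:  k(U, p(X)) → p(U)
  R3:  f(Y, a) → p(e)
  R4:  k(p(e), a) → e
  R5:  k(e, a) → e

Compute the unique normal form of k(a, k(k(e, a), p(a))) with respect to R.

1. k(a, k(k(e, a), p(a)))  →  k(a, p(k(e, a)))   [R2 at 2]
2. k(a, p(k(e, a)))  →  p(a)   [R2 at ε]

p(a)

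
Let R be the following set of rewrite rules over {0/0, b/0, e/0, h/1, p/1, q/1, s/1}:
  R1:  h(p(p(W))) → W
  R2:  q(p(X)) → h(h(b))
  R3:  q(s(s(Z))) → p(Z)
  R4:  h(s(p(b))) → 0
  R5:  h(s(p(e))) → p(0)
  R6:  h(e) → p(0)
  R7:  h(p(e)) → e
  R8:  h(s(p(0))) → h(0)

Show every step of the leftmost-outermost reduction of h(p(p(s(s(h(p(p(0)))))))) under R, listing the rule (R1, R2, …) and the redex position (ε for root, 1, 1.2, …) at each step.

s(s(0))

1. h(p(p(s(s(h(p(p(0))))))))  →  s(s(h(p(p(0)))))   [R1 at ε]
2. s(s(h(p(p(0)))))  →  s(s(0))   [R1 at 1.1]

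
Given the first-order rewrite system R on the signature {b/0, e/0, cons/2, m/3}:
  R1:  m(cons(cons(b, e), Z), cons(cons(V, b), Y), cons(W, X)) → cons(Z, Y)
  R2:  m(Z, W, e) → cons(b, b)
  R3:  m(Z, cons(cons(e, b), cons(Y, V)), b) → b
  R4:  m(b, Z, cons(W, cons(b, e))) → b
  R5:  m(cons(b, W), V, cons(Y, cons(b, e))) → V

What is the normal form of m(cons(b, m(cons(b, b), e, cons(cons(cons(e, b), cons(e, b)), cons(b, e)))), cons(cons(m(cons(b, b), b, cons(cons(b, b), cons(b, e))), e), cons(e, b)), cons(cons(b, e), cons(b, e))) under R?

1. m(cons(b, m(cons(b, b), e, cons(cons(cons(e, b), cons(e, b)), cons(b, e)))), cons(cons(m(cons(b, b), b, cons(cons(b, b), cons(b, e))), e), cons(e, b)), cons(cons(b, e), cons(b, e)))  →  cons(cons(m(cons(b, b), b, cons(cons(b, b), cons(b, e))), e), cons(e, b))   [R5 at ε]
2. cons(cons(m(cons(b, b), b, cons(cons(b, b), cons(b, e))), e), cons(e, b))  →  cons(cons(b, e), cons(e, b))   [R5 at 1.1]

cons(cons(b, e), cons(e, b))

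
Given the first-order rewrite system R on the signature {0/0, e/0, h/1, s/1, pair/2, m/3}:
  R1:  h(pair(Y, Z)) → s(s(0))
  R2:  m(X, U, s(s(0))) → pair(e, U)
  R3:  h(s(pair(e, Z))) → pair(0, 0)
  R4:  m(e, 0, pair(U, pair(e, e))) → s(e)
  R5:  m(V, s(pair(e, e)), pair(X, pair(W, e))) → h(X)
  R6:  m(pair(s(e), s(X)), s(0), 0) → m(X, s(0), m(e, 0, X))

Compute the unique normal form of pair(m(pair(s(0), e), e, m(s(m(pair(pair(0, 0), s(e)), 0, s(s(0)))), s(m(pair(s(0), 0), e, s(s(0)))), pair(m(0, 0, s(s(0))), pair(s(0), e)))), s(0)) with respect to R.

pair(pair(e, e), s(0))

1. pair(m(pair(s(0), e), e, m(s(m(pair(pair(0, 0), s(e)), 0, s(s(0)))), s(m(pair(s(0), 0), e, s(s(0)))), pair(m(0, 0, s(s(0))), pair(s(0), e)))), s(0))  →  pair(m(pair(s(0), e), e, m(s(pair(e, 0)), s(m(pair(s(0), 0), e, s(s(0)))), pair(m(0, 0, s(s(0))), pair(s(0), e)))), s(0))   [R2 at 1.3.1.1]
2. pair(m(pair(s(0), e), e, m(s(pair(e, 0)), s(m(pair(s(0), 0), e, s(s(0)))), pair(m(0, 0, s(s(0))), pair(s(0), e)))), s(0))  →  pair(m(pair(s(0), e), e, m(s(pair(e, 0)), s(pair(e, e)), pair(m(0, 0, s(s(0))), pair(s(0), e)))), s(0))   [R2 at 1.3.2.1]
3. pair(m(pair(s(0), e), e, m(s(pair(e, 0)), s(pair(e, e)), pair(m(0, 0, s(s(0))), pair(s(0), e)))), s(0))  →  pair(m(pair(s(0), e), e, h(m(0, 0, s(s(0))))), s(0))   [R5 at 1.3]
4. pair(m(pair(s(0), e), e, h(m(0, 0, s(s(0))))), s(0))  →  pair(m(pair(s(0), e), e, h(pair(e, 0))), s(0))   [R2 at 1.3.1]
5. pair(m(pair(s(0), e), e, h(pair(e, 0))), s(0))  →  pair(m(pair(s(0), e), e, s(s(0))), s(0))   [R1 at 1.3]
6. pair(m(pair(s(0), e), e, s(s(0))), s(0))  →  pair(pair(e, e), s(0))   [R2 at 1]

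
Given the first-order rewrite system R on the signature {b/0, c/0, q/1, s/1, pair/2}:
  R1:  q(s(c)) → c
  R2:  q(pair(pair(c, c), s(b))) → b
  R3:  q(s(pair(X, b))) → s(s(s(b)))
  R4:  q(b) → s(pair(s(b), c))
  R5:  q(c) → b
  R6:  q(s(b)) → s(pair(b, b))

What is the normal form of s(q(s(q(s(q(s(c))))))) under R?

s(c)

1. s(q(s(q(s(q(s(c)))))))  →  s(q(s(q(s(c)))))   [R1 at 1.1.1.1.1]
2. s(q(s(q(s(c)))))  →  s(q(s(c)))   [R1 at 1.1.1]
3. s(q(s(c)))  →  s(c)   [R1 at 1]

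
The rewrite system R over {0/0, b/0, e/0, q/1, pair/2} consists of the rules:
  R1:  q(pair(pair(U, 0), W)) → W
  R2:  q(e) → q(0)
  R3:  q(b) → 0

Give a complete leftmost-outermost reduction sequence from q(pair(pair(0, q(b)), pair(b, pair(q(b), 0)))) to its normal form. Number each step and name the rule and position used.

pair(b, pair(0, 0))

1. q(pair(pair(0, q(b)), pair(b, pair(q(b), 0))))  →  q(pair(pair(0, 0), pair(b, pair(q(b), 0))))   [R3 at 1.1.2]
2. q(pair(pair(0, 0), pair(b, pair(q(b), 0))))  →  pair(b, pair(q(b), 0))   [R1 at ε]
3. pair(b, pair(q(b), 0))  →  pair(b, pair(0, 0))   [R3 at 2.1]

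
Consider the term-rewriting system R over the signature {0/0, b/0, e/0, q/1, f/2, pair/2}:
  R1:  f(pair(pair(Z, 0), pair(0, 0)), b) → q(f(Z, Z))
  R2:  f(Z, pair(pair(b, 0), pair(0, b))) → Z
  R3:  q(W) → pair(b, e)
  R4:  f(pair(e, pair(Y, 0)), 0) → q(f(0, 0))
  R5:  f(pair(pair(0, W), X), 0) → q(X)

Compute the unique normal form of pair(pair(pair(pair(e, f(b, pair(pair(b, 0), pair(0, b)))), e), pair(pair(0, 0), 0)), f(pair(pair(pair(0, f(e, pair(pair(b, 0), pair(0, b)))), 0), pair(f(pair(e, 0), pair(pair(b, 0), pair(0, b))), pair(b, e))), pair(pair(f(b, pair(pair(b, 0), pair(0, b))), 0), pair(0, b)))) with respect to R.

pair(pair(pair(pair(e, b), e), pair(pair(0, 0), 0)), pair(pair(pair(0, e), 0), pair(pair(e, 0), pair(b, e))))

1. pair(pair(pair(pair(e, f(b, pair(pair(b, 0), pair(0, b)))), e), pair(pair(0, 0), 0)), f(pair(pair(pair(0, f(e, pair(pair(b, 0), pair(0, b)))), 0), pair(f(pair(e, 0), pair(pair(b, 0), pair(0, b))), pair(b, e))), pair(pair(f(b, pair(pair(b, 0), pair(0, b))), 0), pair(0, b))))  →  pair(pair(pair(pair(e, b), e), pair(pair(0, 0), 0)), f(pair(pair(pair(0, f(e, pair(pair(b, 0), pair(0, b)))), 0), pair(f(pair(e, 0), pair(pair(b, 0), pair(0, b))), pair(b, e))), pair(pair(f(b, pair(pair(b, 0), pair(0, b))), 0), pair(0, b))))   [R2 at 1.1.1.2]
2. pair(pair(pair(pair(e, b), e), pair(pair(0, 0), 0)), f(pair(pair(pair(0, f(e, pair(pair(b, 0), pair(0, b)))), 0), pair(f(pair(e, 0), pair(pair(b, 0), pair(0, b))), pair(b, e))), pair(pair(f(b, pair(pair(b, 0), pair(0, b))), 0), pair(0, b))))  →  pair(pair(pair(pair(e, b), e), pair(pair(0, 0), 0)), f(pair(pair(pair(0, e), 0), pair(f(pair(e, 0), pair(pair(b, 0), pair(0, b))), pair(b, e))), pair(pair(f(b, pair(pair(b, 0), pair(0, b))), 0), pair(0, b))))   [R2 at 2.1.1.1.2]
3. pair(pair(pair(pair(e, b), e), pair(pair(0, 0), 0)), f(pair(pair(pair(0, e), 0), pair(f(pair(e, 0), pair(pair(b, 0), pair(0, b))), pair(b, e))), pair(pair(f(b, pair(pair(b, 0), pair(0, b))), 0), pair(0, b))))  →  pair(pair(pair(pair(e, b), e), pair(pair(0, 0), 0)), f(pair(pair(pair(0, e), 0), pair(pair(e, 0), pair(b, e))), pair(pair(f(b, pair(pair(b, 0), pair(0, b))), 0), pair(0, b))))   [R2 at 2.1.2.1]
4. pair(pair(pair(pair(e, b), e), pair(pair(0, 0), 0)), f(pair(pair(pair(0, e), 0), pair(pair(e, 0), pair(b, e))), pair(pair(f(b, pair(pair(b, 0), pair(0, b))), 0), pair(0, b))))  →  pair(pair(pair(pair(e, b), e), pair(pair(0, 0), 0)), f(pair(pair(pair(0, e), 0), pair(pair(e, 0), pair(b, e))), pair(pair(b, 0), pair(0, b))))   [R2 at 2.2.1.1]
5. pair(pair(pair(pair(e, b), e), pair(pair(0, 0), 0)), f(pair(pair(pair(0, e), 0), pair(pair(e, 0), pair(b, e))), pair(pair(b, 0), pair(0, b))))  →  pair(pair(pair(pair(e, b), e), pair(pair(0, 0), 0)), pair(pair(pair(0, e), 0), pair(pair(e, 0), pair(b, e))))   [R2 at 2]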